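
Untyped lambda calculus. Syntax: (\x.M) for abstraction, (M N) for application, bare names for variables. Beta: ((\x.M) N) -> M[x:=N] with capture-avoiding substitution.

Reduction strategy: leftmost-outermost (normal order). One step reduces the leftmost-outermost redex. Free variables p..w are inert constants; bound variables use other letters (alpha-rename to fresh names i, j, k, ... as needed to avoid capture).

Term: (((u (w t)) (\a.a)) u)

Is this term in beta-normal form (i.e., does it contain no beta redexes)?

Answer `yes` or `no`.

Term: (((u (w t)) (\a.a)) u)
No beta redexes found.

Answer: yes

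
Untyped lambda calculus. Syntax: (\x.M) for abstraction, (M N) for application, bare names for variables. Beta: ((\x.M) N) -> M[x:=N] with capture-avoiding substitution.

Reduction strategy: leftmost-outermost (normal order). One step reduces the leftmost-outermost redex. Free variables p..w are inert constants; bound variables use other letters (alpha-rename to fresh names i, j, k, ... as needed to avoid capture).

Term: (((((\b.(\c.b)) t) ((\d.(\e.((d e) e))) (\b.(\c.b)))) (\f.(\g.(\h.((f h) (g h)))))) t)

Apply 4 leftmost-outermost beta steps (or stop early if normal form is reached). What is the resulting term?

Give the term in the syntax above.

Answer: ((t (\f.(\g.(\h.((f h) (g h)))))) t)

Derivation:
Step 0: (((((\b.(\c.b)) t) ((\d.(\e.((d e) e))) (\b.(\c.b)))) (\f.(\g.(\h.((f h) (g h)))))) t)
Step 1: ((((\c.t) ((\d.(\e.((d e) e))) (\b.(\c.b)))) (\f.(\g.(\h.((f h) (g h)))))) t)
Step 2: ((t (\f.(\g.(\h.((f h) (g h)))))) t)
Step 3: (normal form reached)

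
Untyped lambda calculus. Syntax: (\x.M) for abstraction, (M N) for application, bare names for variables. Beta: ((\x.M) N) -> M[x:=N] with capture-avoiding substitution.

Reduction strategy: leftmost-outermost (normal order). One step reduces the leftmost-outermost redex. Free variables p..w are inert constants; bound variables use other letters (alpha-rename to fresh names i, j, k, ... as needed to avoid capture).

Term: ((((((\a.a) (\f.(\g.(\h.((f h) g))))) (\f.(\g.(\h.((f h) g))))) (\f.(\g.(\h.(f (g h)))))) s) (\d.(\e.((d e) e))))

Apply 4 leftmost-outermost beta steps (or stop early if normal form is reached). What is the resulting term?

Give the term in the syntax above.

Step 0: ((((((\a.a) (\f.(\g.(\h.((f h) g))))) (\f.(\g.(\h.((f h) g))))) (\f.(\g.(\h.(f (g h)))))) s) (\d.(\e.((d e) e))))
Step 1: (((((\f.(\g.(\h.((f h) g)))) (\f.(\g.(\h.((f h) g))))) (\f.(\g.(\h.(f (g h)))))) s) (\d.(\e.((d e) e))))
Step 2: ((((\g.(\h.(((\f.(\g.(\h.((f h) g)))) h) g))) (\f.(\g.(\h.(f (g h)))))) s) (\d.(\e.((d e) e))))
Step 3: (((\h.(((\f.(\g.(\h.((f h) g)))) h) (\f.(\g.(\h.(f (g h))))))) s) (\d.(\e.((d e) e))))
Step 4: ((((\f.(\g.(\h.((f h) g)))) s) (\f.(\g.(\h.(f (g h)))))) (\d.(\e.((d e) e))))

Answer: ((((\f.(\g.(\h.((f h) g)))) s) (\f.(\g.(\h.(f (g h)))))) (\d.(\e.((d e) e))))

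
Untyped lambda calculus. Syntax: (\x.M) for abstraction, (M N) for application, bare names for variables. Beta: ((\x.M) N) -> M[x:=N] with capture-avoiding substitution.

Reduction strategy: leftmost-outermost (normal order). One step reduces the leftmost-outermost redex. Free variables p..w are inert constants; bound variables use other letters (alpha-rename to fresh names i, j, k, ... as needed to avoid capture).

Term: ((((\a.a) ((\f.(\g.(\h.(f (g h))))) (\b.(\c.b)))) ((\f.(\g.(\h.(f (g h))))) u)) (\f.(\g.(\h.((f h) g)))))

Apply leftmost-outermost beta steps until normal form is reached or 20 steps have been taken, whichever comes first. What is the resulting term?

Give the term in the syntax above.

Answer: (\c.(\h.(u (\g.(\i.((h i) g))))))

Derivation:
Step 0: ((((\a.a) ((\f.(\g.(\h.(f (g h))))) (\b.(\c.b)))) ((\f.(\g.(\h.(f (g h))))) u)) (\f.(\g.(\h.((f h) g)))))
Step 1: ((((\f.(\g.(\h.(f (g h))))) (\b.(\c.b))) ((\f.(\g.(\h.(f (g h))))) u)) (\f.(\g.(\h.((f h) g)))))
Step 2: (((\g.(\h.((\b.(\c.b)) (g h)))) ((\f.(\g.(\h.(f (g h))))) u)) (\f.(\g.(\h.((f h) g)))))
Step 3: ((\h.((\b.(\c.b)) (((\f.(\g.(\h.(f (g h))))) u) h))) (\f.(\g.(\h.((f h) g)))))
Step 4: ((\b.(\c.b)) (((\f.(\g.(\h.(f (g h))))) u) (\f.(\g.(\h.((f h) g))))))
Step 5: (\c.(((\f.(\g.(\h.(f (g h))))) u) (\f.(\g.(\h.((f h) g))))))
Step 6: (\c.((\g.(\h.(u (g h)))) (\f.(\g.(\h.((f h) g))))))
Step 7: (\c.(\h.(u ((\f.(\g.(\h.((f h) g)))) h))))
Step 8: (\c.(\h.(u (\g.(\i.((h i) g))))))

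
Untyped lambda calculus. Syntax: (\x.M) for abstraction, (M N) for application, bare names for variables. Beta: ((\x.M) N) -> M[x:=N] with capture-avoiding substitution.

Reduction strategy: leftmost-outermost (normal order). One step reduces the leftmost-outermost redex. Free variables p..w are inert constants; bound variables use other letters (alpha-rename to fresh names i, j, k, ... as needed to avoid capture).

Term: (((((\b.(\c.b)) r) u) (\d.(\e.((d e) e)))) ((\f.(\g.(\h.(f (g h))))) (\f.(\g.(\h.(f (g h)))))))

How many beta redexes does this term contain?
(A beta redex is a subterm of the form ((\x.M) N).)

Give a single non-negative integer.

Answer: 2

Derivation:
Term: (((((\b.(\c.b)) r) u) (\d.(\e.((d e) e)))) ((\f.(\g.(\h.(f (g h))))) (\f.(\g.(\h.(f (g h)))))))
  Redex: ((\b.(\c.b)) r)
  Redex: ((\f.(\g.(\h.(f (g h))))) (\f.(\g.(\h.(f (g h))))))
Total redexes: 2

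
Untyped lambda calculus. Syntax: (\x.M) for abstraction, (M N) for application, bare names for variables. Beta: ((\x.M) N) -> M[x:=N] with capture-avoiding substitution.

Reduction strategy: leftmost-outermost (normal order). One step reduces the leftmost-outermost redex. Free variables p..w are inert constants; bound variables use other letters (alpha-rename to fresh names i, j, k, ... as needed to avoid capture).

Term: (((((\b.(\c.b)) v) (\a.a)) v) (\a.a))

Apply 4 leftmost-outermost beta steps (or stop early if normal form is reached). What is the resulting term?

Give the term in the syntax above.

Step 0: (((((\b.(\c.b)) v) (\a.a)) v) (\a.a))
Step 1: ((((\c.v) (\a.a)) v) (\a.a))
Step 2: ((v v) (\a.a))
Step 3: (normal form reached)

Answer: ((v v) (\a.a))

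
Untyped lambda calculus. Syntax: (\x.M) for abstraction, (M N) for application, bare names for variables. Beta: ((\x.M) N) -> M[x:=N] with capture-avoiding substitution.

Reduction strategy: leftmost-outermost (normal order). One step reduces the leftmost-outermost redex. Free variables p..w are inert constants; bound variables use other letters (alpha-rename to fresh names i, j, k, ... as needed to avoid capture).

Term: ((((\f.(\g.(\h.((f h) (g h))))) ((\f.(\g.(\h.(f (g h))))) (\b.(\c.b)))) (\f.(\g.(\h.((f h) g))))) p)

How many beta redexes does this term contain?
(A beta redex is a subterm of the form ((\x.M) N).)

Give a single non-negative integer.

Term: ((((\f.(\g.(\h.((f h) (g h))))) ((\f.(\g.(\h.(f (g h))))) (\b.(\c.b)))) (\f.(\g.(\h.((f h) g))))) p)
  Redex: ((\f.(\g.(\h.((f h) (g h))))) ((\f.(\g.(\h.(f (g h))))) (\b.(\c.b))))
  Redex: ((\f.(\g.(\h.(f (g h))))) (\b.(\c.b)))
Total redexes: 2

Answer: 2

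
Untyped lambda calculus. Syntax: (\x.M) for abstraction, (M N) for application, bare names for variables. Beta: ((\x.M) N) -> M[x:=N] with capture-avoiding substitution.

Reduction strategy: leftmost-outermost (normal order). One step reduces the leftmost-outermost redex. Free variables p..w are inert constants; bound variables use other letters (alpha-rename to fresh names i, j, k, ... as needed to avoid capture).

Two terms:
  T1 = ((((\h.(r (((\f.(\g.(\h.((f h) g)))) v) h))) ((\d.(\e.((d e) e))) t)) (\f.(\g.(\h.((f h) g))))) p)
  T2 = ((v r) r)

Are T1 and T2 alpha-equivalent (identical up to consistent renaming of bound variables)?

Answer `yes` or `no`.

Term 1: ((((\h.(r (((\f.(\g.(\h.((f h) g)))) v) h))) ((\d.(\e.((d e) e))) t)) (\f.(\g.(\h.((f h) g))))) p)
Term 2: ((v r) r)
Alpha-equivalence: compare structure up to binder renaming.
Result: False

Answer: no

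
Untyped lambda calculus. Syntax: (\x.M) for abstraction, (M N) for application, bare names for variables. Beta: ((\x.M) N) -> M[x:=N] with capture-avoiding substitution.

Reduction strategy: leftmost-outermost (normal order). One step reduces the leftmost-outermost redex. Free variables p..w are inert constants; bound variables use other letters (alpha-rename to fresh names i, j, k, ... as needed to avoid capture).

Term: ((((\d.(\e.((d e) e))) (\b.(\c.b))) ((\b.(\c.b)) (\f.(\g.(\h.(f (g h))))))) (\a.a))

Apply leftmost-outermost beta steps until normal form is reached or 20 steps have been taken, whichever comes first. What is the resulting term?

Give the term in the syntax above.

Step 0: ((((\d.(\e.((d e) e))) (\b.(\c.b))) ((\b.(\c.b)) (\f.(\g.(\h.(f (g h))))))) (\a.a))
Step 1: (((\e.(((\b.(\c.b)) e) e)) ((\b.(\c.b)) (\f.(\g.(\h.(f (g h))))))) (\a.a))
Step 2: ((((\b.(\c.b)) ((\b.(\c.b)) (\f.(\g.(\h.(f (g h))))))) ((\b.(\c.b)) (\f.(\g.(\h.(f (g h))))))) (\a.a))
Step 3: (((\c.((\b.(\c.b)) (\f.(\g.(\h.(f (g h))))))) ((\b.(\c.b)) (\f.(\g.(\h.(f (g h))))))) (\a.a))
Step 4: (((\b.(\c.b)) (\f.(\g.(\h.(f (g h)))))) (\a.a))
Step 5: ((\c.(\f.(\g.(\h.(f (g h)))))) (\a.a))
Step 6: (\f.(\g.(\h.(f (g h)))))

Answer: (\f.(\g.(\h.(f (g h)))))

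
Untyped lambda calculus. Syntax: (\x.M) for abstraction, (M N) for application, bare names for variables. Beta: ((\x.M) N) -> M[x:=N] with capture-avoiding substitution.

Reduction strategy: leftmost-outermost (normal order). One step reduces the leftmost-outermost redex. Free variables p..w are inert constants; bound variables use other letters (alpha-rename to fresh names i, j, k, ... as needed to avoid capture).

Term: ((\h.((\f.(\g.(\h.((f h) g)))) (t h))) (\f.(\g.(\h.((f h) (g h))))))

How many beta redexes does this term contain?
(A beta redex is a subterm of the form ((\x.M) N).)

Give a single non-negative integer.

Term: ((\h.((\f.(\g.(\h.((f h) g)))) (t h))) (\f.(\g.(\h.((f h) (g h))))))
  Redex: ((\h.((\f.(\g.(\h.((f h) g)))) (t h))) (\f.(\g.(\h.((f h) (g h))))))
  Redex: ((\f.(\g.(\h.((f h) g)))) (t h))
Total redexes: 2

Answer: 2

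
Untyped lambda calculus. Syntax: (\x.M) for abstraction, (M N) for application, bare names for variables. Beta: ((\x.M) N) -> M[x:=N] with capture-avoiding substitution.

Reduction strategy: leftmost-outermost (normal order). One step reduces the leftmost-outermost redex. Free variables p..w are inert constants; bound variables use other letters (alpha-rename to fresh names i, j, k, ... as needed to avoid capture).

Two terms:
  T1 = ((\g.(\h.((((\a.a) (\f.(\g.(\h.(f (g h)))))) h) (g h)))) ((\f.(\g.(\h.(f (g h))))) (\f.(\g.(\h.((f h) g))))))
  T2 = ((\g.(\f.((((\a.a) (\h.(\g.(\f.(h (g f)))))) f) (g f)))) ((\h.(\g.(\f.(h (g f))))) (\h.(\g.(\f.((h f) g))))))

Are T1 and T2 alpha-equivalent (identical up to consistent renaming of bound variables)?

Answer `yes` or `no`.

Term 1: ((\g.(\h.((((\a.a) (\f.(\g.(\h.(f (g h)))))) h) (g h)))) ((\f.(\g.(\h.(f (g h))))) (\f.(\g.(\h.((f h) g))))))
Term 2: ((\g.(\f.((((\a.a) (\h.(\g.(\f.(h (g f)))))) f) (g f)))) ((\h.(\g.(\f.(h (g f))))) (\h.(\g.(\f.((h f) g))))))
Alpha-equivalence: compare structure up to binder renaming.
Result: True

Answer: yes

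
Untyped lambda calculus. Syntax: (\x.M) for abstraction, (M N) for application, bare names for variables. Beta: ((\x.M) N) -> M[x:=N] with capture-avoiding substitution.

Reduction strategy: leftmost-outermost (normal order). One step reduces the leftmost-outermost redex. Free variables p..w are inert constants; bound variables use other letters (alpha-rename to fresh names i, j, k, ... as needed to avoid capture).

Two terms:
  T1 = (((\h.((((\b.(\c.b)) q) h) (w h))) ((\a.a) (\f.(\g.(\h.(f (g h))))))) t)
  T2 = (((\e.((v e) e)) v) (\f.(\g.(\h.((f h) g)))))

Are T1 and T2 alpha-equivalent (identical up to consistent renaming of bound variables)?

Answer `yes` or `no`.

Term 1: (((\h.((((\b.(\c.b)) q) h) (w h))) ((\a.a) (\f.(\g.(\h.(f (g h))))))) t)
Term 2: (((\e.((v e) e)) v) (\f.(\g.(\h.((f h) g)))))
Alpha-equivalence: compare structure up to binder renaming.
Result: False

Answer: no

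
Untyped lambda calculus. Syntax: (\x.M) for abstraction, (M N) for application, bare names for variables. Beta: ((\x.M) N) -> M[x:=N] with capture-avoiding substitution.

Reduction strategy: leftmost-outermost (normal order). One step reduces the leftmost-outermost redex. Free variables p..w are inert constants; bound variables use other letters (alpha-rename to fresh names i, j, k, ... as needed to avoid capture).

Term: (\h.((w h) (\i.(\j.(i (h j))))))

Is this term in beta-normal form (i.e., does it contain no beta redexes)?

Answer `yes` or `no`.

Answer: yes

Derivation:
Term: (\h.((w h) (\i.(\j.(i (h j))))))
No beta redexes found.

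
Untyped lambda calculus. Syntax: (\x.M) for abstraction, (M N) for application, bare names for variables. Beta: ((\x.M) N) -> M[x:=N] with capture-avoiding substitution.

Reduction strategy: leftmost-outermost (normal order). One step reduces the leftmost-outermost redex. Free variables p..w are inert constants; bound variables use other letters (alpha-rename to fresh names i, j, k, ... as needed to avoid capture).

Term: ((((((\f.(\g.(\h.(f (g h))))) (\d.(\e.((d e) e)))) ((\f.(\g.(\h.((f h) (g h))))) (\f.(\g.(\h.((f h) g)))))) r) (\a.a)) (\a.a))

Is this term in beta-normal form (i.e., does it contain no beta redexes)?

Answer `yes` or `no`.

Answer: no

Derivation:
Term: ((((((\f.(\g.(\h.(f (g h))))) (\d.(\e.((d e) e)))) ((\f.(\g.(\h.((f h) (g h))))) (\f.(\g.(\h.((f h) g)))))) r) (\a.a)) (\a.a))
Found 2 beta redex(es).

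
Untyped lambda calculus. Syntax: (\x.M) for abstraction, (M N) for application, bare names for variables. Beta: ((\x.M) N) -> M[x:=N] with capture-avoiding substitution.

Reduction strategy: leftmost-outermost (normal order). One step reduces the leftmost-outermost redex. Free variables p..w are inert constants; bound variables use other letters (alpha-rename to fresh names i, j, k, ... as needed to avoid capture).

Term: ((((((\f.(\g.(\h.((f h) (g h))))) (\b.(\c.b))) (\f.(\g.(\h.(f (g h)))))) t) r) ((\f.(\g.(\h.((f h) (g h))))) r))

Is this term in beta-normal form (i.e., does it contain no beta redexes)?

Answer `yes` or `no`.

Term: ((((((\f.(\g.(\h.((f h) (g h))))) (\b.(\c.b))) (\f.(\g.(\h.(f (g h)))))) t) r) ((\f.(\g.(\h.((f h) (g h))))) r))
Found 2 beta redex(es).

Answer: no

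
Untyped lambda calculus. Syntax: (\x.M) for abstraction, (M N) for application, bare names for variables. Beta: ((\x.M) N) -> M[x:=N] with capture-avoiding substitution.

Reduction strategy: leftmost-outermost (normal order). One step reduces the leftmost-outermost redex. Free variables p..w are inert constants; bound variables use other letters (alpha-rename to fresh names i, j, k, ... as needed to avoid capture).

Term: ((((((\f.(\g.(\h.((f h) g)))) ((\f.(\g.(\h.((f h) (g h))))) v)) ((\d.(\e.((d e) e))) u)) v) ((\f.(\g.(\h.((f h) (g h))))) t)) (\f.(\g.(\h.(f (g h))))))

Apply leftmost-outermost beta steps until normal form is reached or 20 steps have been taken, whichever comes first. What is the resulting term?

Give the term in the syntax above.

Step 0: ((((((\f.(\g.(\h.((f h) g)))) ((\f.(\g.(\h.((f h) (g h))))) v)) ((\d.(\e.((d e) e))) u)) v) ((\f.(\g.(\h.((f h) (g h))))) t)) (\f.(\g.(\h.(f (g h))))))
Step 1: (((((\g.(\h.((((\f.(\g.(\h.((f h) (g h))))) v) h) g))) ((\d.(\e.((d e) e))) u)) v) ((\f.(\g.(\h.((f h) (g h))))) t)) (\f.(\g.(\h.(f (g h))))))
Step 2: ((((\h.((((\f.(\g.(\h.((f h) (g h))))) v) h) ((\d.(\e.((d e) e))) u))) v) ((\f.(\g.(\h.((f h) (g h))))) t)) (\f.(\g.(\h.(f (g h))))))
Step 3: ((((((\f.(\g.(\h.((f h) (g h))))) v) v) ((\d.(\e.((d e) e))) u)) ((\f.(\g.(\h.((f h) (g h))))) t)) (\f.(\g.(\h.(f (g h))))))
Step 4: (((((\g.(\h.((v h) (g h)))) v) ((\d.(\e.((d e) e))) u)) ((\f.(\g.(\h.((f h) (g h))))) t)) (\f.(\g.(\h.(f (g h))))))
Step 5: ((((\h.((v h) (v h))) ((\d.(\e.((d e) e))) u)) ((\f.(\g.(\h.((f h) (g h))))) t)) (\f.(\g.(\h.(f (g h))))))
Step 6: ((((v ((\d.(\e.((d e) e))) u)) (v ((\d.(\e.((d e) e))) u))) ((\f.(\g.(\h.((f h) (g h))))) t)) (\f.(\g.(\h.(f (g h))))))
Step 7: ((((v (\e.((u e) e))) (v ((\d.(\e.((d e) e))) u))) ((\f.(\g.(\h.((f h) (g h))))) t)) (\f.(\g.(\h.(f (g h))))))
Step 8: ((((v (\e.((u e) e))) (v (\e.((u e) e)))) ((\f.(\g.(\h.((f h) (g h))))) t)) (\f.(\g.(\h.(f (g h))))))
Step 9: ((((v (\e.((u e) e))) (v (\e.((u e) e)))) (\g.(\h.((t h) (g h))))) (\f.(\g.(\h.(f (g h))))))

Answer: ((((v (\e.((u e) e))) (v (\e.((u e) e)))) (\g.(\h.((t h) (g h))))) (\f.(\g.(\h.(f (g h))))))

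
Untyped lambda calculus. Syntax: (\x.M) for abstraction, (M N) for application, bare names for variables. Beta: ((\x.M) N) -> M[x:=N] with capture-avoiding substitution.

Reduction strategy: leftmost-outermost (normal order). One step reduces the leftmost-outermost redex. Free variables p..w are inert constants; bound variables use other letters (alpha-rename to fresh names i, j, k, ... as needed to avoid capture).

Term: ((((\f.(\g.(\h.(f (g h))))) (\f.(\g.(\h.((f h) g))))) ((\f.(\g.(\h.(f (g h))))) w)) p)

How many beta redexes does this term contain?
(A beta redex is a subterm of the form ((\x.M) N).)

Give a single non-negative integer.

Term: ((((\f.(\g.(\h.(f (g h))))) (\f.(\g.(\h.((f h) g))))) ((\f.(\g.(\h.(f (g h))))) w)) p)
  Redex: ((\f.(\g.(\h.(f (g h))))) (\f.(\g.(\h.((f h) g)))))
  Redex: ((\f.(\g.(\h.(f (g h))))) w)
Total redexes: 2

Answer: 2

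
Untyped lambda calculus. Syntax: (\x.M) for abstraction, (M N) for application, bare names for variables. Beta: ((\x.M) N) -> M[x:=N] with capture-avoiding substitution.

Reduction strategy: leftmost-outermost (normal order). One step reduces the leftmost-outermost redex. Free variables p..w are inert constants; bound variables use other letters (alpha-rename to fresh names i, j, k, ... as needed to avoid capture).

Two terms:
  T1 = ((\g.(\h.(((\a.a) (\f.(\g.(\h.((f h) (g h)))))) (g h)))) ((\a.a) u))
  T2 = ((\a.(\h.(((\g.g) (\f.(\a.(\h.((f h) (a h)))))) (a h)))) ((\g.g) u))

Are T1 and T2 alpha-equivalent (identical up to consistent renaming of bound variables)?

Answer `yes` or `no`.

Answer: yes

Derivation:
Term 1: ((\g.(\h.(((\a.a) (\f.(\g.(\h.((f h) (g h)))))) (g h)))) ((\a.a) u))
Term 2: ((\a.(\h.(((\g.g) (\f.(\a.(\h.((f h) (a h)))))) (a h)))) ((\g.g) u))
Alpha-equivalence: compare structure up to binder renaming.
Result: True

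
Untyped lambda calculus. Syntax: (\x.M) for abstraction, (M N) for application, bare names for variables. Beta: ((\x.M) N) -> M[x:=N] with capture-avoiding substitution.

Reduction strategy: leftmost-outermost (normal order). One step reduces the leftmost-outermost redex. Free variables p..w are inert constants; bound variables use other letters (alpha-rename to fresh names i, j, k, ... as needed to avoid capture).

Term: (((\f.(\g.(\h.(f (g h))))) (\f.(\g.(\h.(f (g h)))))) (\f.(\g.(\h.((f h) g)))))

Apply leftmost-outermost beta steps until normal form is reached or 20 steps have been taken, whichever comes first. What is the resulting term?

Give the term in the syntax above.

Step 0: (((\f.(\g.(\h.(f (g h))))) (\f.(\g.(\h.(f (g h)))))) (\f.(\g.(\h.((f h) g)))))
Step 1: ((\g.(\h.((\f.(\g.(\h.(f (g h))))) (g h)))) (\f.(\g.(\h.((f h) g)))))
Step 2: (\h.((\f.(\g.(\h.(f (g h))))) ((\f.(\g.(\h.((f h) g)))) h)))
Step 3: (\h.(\g.(\i.(((\f.(\g.(\h.((f h) g)))) h) (g i)))))
Step 4: (\h.(\g.(\i.((\g.(\i.((h i) g))) (g i)))))
Step 5: (\h.(\g.(\i.(\j.((h j) (g i))))))

Answer: (\h.(\g.(\i.(\j.((h j) (g i))))))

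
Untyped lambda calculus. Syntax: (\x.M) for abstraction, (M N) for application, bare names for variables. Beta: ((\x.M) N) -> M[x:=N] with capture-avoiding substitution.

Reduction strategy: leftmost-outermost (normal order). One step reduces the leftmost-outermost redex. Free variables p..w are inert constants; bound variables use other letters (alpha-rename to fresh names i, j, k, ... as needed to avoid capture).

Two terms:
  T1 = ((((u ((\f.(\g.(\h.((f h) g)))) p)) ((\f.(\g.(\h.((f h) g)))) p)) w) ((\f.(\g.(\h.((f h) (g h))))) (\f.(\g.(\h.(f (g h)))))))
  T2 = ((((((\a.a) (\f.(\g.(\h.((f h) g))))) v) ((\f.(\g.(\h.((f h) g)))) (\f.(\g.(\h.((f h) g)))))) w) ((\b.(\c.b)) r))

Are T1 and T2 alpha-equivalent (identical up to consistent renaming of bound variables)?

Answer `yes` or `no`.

Answer: no

Derivation:
Term 1: ((((u ((\f.(\g.(\h.((f h) g)))) p)) ((\f.(\g.(\h.((f h) g)))) p)) w) ((\f.(\g.(\h.((f h) (g h))))) (\f.(\g.(\h.(f (g h)))))))
Term 2: ((((((\a.a) (\f.(\g.(\h.((f h) g))))) v) ((\f.(\g.(\h.((f h) g)))) (\f.(\g.(\h.((f h) g)))))) w) ((\b.(\c.b)) r))
Alpha-equivalence: compare structure up to binder renaming.
Result: False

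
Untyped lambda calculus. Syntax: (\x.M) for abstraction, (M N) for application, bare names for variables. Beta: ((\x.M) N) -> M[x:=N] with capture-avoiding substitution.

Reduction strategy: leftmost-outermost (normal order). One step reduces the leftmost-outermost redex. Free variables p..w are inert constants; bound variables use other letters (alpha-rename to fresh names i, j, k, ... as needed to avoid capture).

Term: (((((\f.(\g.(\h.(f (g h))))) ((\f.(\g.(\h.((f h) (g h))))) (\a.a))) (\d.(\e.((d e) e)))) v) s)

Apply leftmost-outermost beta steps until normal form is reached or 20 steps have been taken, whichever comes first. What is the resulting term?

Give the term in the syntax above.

Answer: (s ((v s) s))

Derivation:
Step 0: (((((\f.(\g.(\h.(f (g h))))) ((\f.(\g.(\h.((f h) (g h))))) (\a.a))) (\d.(\e.((d e) e)))) v) s)
Step 1: ((((\g.(\h.(((\f.(\g.(\h.((f h) (g h))))) (\a.a)) (g h)))) (\d.(\e.((d e) e)))) v) s)
Step 2: (((\h.(((\f.(\g.(\h.((f h) (g h))))) (\a.a)) ((\d.(\e.((d e) e))) h))) v) s)
Step 3: ((((\f.(\g.(\h.((f h) (g h))))) (\a.a)) ((\d.(\e.((d e) e))) v)) s)
Step 4: (((\g.(\h.(((\a.a) h) (g h)))) ((\d.(\e.((d e) e))) v)) s)
Step 5: ((\h.(((\a.a) h) (((\d.(\e.((d e) e))) v) h))) s)
Step 6: (((\a.a) s) (((\d.(\e.((d e) e))) v) s))
Step 7: (s (((\d.(\e.((d e) e))) v) s))
Step 8: (s ((\e.((v e) e)) s))
Step 9: (s ((v s) s))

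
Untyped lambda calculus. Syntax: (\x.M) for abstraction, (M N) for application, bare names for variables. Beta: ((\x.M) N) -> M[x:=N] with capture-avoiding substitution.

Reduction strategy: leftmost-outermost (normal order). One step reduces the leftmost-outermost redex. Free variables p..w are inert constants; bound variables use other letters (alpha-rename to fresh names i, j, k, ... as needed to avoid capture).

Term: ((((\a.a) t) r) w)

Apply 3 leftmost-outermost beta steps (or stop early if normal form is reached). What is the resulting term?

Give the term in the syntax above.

Answer: ((t r) w)

Derivation:
Step 0: ((((\a.a) t) r) w)
Step 1: ((t r) w)
Step 2: (normal form reached)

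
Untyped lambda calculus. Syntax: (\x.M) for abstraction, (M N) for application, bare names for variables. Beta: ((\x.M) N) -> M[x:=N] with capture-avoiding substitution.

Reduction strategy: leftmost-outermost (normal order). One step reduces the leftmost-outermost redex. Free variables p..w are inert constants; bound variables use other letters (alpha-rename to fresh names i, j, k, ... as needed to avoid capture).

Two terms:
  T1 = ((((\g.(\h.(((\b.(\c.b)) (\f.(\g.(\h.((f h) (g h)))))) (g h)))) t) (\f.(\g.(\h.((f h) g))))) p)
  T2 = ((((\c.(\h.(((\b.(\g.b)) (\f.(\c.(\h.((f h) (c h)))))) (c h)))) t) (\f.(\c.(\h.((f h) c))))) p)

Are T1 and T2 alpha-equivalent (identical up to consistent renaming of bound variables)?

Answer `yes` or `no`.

Answer: yes

Derivation:
Term 1: ((((\g.(\h.(((\b.(\c.b)) (\f.(\g.(\h.((f h) (g h)))))) (g h)))) t) (\f.(\g.(\h.((f h) g))))) p)
Term 2: ((((\c.(\h.(((\b.(\g.b)) (\f.(\c.(\h.((f h) (c h)))))) (c h)))) t) (\f.(\c.(\h.((f h) c))))) p)
Alpha-equivalence: compare structure up to binder renaming.
Result: True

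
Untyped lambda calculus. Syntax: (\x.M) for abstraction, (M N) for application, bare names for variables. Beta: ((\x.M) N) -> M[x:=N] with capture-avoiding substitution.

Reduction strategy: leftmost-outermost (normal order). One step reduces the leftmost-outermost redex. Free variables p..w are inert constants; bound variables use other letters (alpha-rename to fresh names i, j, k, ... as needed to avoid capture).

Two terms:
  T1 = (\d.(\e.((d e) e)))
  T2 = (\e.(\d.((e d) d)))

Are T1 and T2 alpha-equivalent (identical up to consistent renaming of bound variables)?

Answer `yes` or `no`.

Answer: yes

Derivation:
Term 1: (\d.(\e.((d e) e)))
Term 2: (\e.(\d.((e d) d)))
Alpha-equivalence: compare structure up to binder renaming.
Result: True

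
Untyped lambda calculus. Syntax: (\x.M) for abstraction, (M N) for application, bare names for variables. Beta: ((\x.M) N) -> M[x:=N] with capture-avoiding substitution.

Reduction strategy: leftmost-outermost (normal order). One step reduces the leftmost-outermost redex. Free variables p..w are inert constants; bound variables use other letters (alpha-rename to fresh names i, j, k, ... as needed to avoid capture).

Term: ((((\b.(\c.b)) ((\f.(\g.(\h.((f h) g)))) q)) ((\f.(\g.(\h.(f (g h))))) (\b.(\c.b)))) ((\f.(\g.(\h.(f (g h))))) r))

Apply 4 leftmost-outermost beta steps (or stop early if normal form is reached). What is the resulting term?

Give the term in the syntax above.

Answer: (\h.((q h) ((\f.(\g.(\h.(f (g h))))) r)))

Derivation:
Step 0: ((((\b.(\c.b)) ((\f.(\g.(\h.((f h) g)))) q)) ((\f.(\g.(\h.(f (g h))))) (\b.(\c.b)))) ((\f.(\g.(\h.(f (g h))))) r))
Step 1: (((\c.((\f.(\g.(\h.((f h) g)))) q)) ((\f.(\g.(\h.(f (g h))))) (\b.(\c.b)))) ((\f.(\g.(\h.(f (g h))))) r))
Step 2: (((\f.(\g.(\h.((f h) g)))) q) ((\f.(\g.(\h.(f (g h))))) r))
Step 3: ((\g.(\h.((q h) g))) ((\f.(\g.(\h.(f (g h))))) r))
Step 4: (\h.((q h) ((\f.(\g.(\h.(f (g h))))) r)))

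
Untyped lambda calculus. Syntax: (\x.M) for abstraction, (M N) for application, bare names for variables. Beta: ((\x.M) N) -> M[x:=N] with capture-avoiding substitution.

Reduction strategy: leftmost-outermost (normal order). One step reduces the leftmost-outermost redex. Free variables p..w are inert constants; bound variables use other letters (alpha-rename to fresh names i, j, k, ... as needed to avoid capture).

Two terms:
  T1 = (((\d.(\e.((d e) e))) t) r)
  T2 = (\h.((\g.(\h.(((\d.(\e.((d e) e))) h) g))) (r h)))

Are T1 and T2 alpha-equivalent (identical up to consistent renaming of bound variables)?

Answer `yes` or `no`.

Term 1: (((\d.(\e.((d e) e))) t) r)
Term 2: (\h.((\g.(\h.(((\d.(\e.((d e) e))) h) g))) (r h)))
Alpha-equivalence: compare structure up to binder renaming.
Result: False

Answer: no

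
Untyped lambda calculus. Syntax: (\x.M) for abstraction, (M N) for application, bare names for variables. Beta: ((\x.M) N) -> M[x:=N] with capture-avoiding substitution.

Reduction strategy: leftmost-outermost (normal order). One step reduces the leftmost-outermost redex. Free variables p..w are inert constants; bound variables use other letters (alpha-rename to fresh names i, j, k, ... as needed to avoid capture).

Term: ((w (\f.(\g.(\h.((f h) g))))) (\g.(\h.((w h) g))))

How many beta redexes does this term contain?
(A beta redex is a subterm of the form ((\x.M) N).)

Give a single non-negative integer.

Term: ((w (\f.(\g.(\h.((f h) g))))) (\g.(\h.((w h) g))))
  (no redexes)
Total redexes: 0

Answer: 0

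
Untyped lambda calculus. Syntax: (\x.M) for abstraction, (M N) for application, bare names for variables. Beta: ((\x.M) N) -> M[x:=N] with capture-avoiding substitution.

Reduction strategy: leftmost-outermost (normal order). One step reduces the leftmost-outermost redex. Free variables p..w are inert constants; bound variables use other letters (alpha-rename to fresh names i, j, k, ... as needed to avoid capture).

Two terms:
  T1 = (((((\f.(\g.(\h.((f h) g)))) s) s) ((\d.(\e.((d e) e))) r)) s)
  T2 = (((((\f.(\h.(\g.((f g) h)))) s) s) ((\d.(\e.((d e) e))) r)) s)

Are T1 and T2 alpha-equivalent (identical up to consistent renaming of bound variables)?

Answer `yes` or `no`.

Answer: yes

Derivation:
Term 1: (((((\f.(\g.(\h.((f h) g)))) s) s) ((\d.(\e.((d e) e))) r)) s)
Term 2: (((((\f.(\h.(\g.((f g) h)))) s) s) ((\d.(\e.((d e) e))) r)) s)
Alpha-equivalence: compare structure up to binder renaming.
Result: True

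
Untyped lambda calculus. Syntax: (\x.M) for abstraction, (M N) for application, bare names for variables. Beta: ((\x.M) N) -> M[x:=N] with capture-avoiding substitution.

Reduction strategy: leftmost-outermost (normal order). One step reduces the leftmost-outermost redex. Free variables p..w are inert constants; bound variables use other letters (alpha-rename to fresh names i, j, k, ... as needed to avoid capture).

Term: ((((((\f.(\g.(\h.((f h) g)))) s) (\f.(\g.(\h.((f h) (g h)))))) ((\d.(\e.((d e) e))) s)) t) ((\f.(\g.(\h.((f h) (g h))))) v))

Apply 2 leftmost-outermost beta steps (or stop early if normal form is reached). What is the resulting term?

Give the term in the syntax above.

Step 0: ((((((\f.(\g.(\h.((f h) g)))) s) (\f.(\g.(\h.((f h) (g h)))))) ((\d.(\e.((d e) e))) s)) t) ((\f.(\g.(\h.((f h) (g h))))) v))
Step 1: (((((\g.(\h.((s h) g))) (\f.(\g.(\h.((f h) (g h)))))) ((\d.(\e.((d e) e))) s)) t) ((\f.(\g.(\h.((f h) (g h))))) v))
Step 2: ((((\h.((s h) (\f.(\g.(\h.((f h) (g h))))))) ((\d.(\e.((d e) e))) s)) t) ((\f.(\g.(\h.((f h) (g h))))) v))

Answer: ((((\h.((s h) (\f.(\g.(\h.((f h) (g h))))))) ((\d.(\e.((d e) e))) s)) t) ((\f.(\g.(\h.((f h) (g h))))) v))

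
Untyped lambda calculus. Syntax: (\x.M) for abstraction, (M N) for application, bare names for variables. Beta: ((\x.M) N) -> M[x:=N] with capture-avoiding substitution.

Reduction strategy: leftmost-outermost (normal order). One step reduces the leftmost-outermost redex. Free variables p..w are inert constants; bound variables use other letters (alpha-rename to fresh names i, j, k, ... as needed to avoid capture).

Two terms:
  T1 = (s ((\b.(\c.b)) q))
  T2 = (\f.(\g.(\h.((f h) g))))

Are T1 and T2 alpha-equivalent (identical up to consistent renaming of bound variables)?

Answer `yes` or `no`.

Term 1: (s ((\b.(\c.b)) q))
Term 2: (\f.(\g.(\h.((f h) g))))
Alpha-equivalence: compare structure up to binder renaming.
Result: False

Answer: no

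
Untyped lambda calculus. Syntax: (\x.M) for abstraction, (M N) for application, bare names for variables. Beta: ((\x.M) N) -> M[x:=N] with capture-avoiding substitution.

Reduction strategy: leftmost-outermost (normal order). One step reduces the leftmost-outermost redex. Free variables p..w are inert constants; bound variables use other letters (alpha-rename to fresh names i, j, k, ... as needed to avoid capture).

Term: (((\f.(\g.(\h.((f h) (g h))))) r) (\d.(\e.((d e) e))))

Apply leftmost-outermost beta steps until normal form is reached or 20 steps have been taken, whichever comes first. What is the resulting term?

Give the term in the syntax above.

Answer: (\h.((r h) (\e.((h e) e))))

Derivation:
Step 0: (((\f.(\g.(\h.((f h) (g h))))) r) (\d.(\e.((d e) e))))
Step 1: ((\g.(\h.((r h) (g h)))) (\d.(\e.((d e) e))))
Step 2: (\h.((r h) ((\d.(\e.((d e) e))) h)))
Step 3: (\h.((r h) (\e.((h e) e))))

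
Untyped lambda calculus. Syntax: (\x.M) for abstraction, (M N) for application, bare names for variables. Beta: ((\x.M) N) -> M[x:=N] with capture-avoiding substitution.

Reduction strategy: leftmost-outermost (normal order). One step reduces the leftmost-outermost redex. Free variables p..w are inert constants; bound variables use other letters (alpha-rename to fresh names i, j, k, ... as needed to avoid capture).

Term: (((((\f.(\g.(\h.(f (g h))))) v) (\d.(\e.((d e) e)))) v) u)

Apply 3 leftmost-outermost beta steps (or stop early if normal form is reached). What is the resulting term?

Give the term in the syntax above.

Step 0: (((((\f.(\g.(\h.(f (g h))))) v) (\d.(\e.((d e) e)))) v) u)
Step 1: ((((\g.(\h.(v (g h)))) (\d.(\e.((d e) e)))) v) u)
Step 2: (((\h.(v ((\d.(\e.((d e) e))) h))) v) u)
Step 3: ((v ((\d.(\e.((d e) e))) v)) u)

Answer: ((v ((\d.(\e.((d e) e))) v)) u)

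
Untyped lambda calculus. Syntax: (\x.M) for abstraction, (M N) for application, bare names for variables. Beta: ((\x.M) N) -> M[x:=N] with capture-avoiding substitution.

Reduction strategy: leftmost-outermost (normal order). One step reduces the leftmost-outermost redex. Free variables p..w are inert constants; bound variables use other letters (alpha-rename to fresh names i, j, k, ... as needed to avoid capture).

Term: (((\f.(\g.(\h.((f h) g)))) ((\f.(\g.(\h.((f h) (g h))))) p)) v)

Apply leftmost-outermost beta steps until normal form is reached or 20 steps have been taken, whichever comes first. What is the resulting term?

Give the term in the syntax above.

Answer: (\h.((p v) (h v)))

Derivation:
Step 0: (((\f.(\g.(\h.((f h) g)))) ((\f.(\g.(\h.((f h) (g h))))) p)) v)
Step 1: ((\g.(\h.((((\f.(\g.(\h.((f h) (g h))))) p) h) g))) v)
Step 2: (\h.((((\f.(\g.(\h.((f h) (g h))))) p) h) v))
Step 3: (\h.(((\g.(\h.((p h) (g h)))) h) v))
Step 4: (\h.((\i.((p i) (h i))) v))
Step 5: (\h.((p v) (h v)))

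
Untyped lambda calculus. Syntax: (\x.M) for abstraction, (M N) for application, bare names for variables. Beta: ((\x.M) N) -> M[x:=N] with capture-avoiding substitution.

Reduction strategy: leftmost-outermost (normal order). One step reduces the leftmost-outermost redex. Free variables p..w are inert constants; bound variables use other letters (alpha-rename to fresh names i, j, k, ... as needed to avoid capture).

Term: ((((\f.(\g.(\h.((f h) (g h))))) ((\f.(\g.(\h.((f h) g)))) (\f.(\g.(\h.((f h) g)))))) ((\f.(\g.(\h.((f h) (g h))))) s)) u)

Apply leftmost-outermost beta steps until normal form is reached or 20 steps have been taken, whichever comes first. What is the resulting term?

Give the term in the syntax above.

Step 0: ((((\f.(\g.(\h.((f h) (g h))))) ((\f.(\g.(\h.((f h) g)))) (\f.(\g.(\h.((f h) g)))))) ((\f.(\g.(\h.((f h) (g h))))) s)) u)
Step 1: (((\g.(\h.((((\f.(\g.(\h.((f h) g)))) (\f.(\g.(\h.((f h) g))))) h) (g h)))) ((\f.(\g.(\h.((f h) (g h))))) s)) u)
Step 2: ((\h.((((\f.(\g.(\h.((f h) g)))) (\f.(\g.(\h.((f h) g))))) h) (((\f.(\g.(\h.((f h) (g h))))) s) h))) u)
Step 3: ((((\f.(\g.(\h.((f h) g)))) (\f.(\g.(\h.((f h) g))))) u) (((\f.(\g.(\h.((f h) (g h))))) s) u))
Step 4: (((\g.(\h.(((\f.(\g.(\h.((f h) g)))) h) g))) u) (((\f.(\g.(\h.((f h) (g h))))) s) u))
Step 5: ((\h.(((\f.(\g.(\h.((f h) g)))) h) u)) (((\f.(\g.(\h.((f h) (g h))))) s) u))
Step 6: (((\f.(\g.(\h.((f h) g)))) (((\f.(\g.(\h.((f h) (g h))))) s) u)) u)
Step 7: ((\g.(\h.(((((\f.(\g.(\h.((f h) (g h))))) s) u) h) g))) u)
Step 8: (\h.(((((\f.(\g.(\h.((f h) (g h))))) s) u) h) u))
Step 9: (\h.((((\g.(\h.((s h) (g h)))) u) h) u))
Step 10: (\h.(((\h.((s h) (u h))) h) u))
Step 11: (\h.(((s h) (u h)) u))

Answer: (\h.(((s h) (u h)) u))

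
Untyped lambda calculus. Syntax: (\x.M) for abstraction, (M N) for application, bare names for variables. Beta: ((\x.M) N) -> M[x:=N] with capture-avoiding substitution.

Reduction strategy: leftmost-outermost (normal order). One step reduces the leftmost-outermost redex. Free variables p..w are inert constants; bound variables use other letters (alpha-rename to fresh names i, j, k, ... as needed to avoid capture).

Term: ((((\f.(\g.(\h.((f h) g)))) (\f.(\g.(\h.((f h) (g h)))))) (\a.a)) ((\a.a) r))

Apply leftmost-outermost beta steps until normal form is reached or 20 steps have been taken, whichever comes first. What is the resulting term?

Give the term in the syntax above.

Answer: (\h.((r h) h))

Derivation:
Step 0: ((((\f.(\g.(\h.((f h) g)))) (\f.(\g.(\h.((f h) (g h)))))) (\a.a)) ((\a.a) r))
Step 1: (((\g.(\h.(((\f.(\g.(\h.((f h) (g h))))) h) g))) (\a.a)) ((\a.a) r))
Step 2: ((\h.(((\f.(\g.(\h.((f h) (g h))))) h) (\a.a))) ((\a.a) r))
Step 3: (((\f.(\g.(\h.((f h) (g h))))) ((\a.a) r)) (\a.a))
Step 4: ((\g.(\h.((((\a.a) r) h) (g h)))) (\a.a))
Step 5: (\h.((((\a.a) r) h) ((\a.a) h)))
Step 6: (\h.((r h) ((\a.a) h)))
Step 7: (\h.((r h) h))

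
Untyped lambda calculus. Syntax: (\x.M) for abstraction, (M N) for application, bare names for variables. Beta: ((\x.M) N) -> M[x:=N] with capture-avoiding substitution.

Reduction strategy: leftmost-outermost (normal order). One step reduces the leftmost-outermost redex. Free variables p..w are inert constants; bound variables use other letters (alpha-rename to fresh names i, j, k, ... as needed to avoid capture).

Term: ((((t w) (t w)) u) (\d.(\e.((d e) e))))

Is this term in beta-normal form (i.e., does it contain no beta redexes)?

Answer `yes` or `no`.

Term: ((((t w) (t w)) u) (\d.(\e.((d e) e))))
No beta redexes found.

Answer: yes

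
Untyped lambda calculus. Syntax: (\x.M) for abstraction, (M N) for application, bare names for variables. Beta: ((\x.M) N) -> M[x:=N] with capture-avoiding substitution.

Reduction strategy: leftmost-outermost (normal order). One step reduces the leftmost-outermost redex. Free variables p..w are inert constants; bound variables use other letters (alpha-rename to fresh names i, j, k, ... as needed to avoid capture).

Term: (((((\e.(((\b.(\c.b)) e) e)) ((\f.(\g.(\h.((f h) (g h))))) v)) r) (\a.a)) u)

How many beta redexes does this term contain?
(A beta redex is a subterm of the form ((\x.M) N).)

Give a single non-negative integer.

Term: (((((\e.(((\b.(\c.b)) e) e)) ((\f.(\g.(\h.((f h) (g h))))) v)) r) (\a.a)) u)
  Redex: ((\e.(((\b.(\c.b)) e) e)) ((\f.(\g.(\h.((f h) (g h))))) v))
  Redex: ((\b.(\c.b)) e)
  Redex: ((\f.(\g.(\h.((f h) (g h))))) v)
Total redexes: 3

Answer: 3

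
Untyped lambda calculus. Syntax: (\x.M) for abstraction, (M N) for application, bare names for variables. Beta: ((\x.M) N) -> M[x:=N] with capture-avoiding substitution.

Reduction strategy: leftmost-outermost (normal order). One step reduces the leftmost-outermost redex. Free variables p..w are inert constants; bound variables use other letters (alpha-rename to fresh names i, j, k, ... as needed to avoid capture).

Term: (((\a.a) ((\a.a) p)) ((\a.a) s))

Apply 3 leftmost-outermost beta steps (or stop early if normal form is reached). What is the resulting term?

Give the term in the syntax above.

Answer: (p s)

Derivation:
Step 0: (((\a.a) ((\a.a) p)) ((\a.a) s))
Step 1: (((\a.a) p) ((\a.a) s))
Step 2: (p ((\a.a) s))
Step 3: (p s)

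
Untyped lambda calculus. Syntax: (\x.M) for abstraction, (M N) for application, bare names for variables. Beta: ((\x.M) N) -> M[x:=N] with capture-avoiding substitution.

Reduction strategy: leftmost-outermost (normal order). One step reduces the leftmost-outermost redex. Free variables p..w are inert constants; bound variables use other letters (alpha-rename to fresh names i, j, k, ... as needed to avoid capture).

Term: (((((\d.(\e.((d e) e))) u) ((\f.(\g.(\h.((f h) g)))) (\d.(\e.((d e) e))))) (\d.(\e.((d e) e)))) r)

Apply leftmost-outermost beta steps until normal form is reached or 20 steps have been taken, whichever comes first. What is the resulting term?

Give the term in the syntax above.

Answer: ((((u (\g.(\h.((h g) g)))) (\g.(\h.((h g) g)))) (\d.(\e.((d e) e)))) r)

Derivation:
Step 0: (((((\d.(\e.((d e) e))) u) ((\f.(\g.(\h.((f h) g)))) (\d.(\e.((d e) e))))) (\d.(\e.((d e) e)))) r)
Step 1: ((((\e.((u e) e)) ((\f.(\g.(\h.((f h) g)))) (\d.(\e.((d e) e))))) (\d.(\e.((d e) e)))) r)
Step 2: ((((u ((\f.(\g.(\h.((f h) g)))) (\d.(\e.((d e) e))))) ((\f.(\g.(\h.((f h) g)))) (\d.(\e.((d e) e))))) (\d.(\e.((d e) e)))) r)
Step 3: ((((u (\g.(\h.(((\d.(\e.((d e) e))) h) g)))) ((\f.(\g.(\h.((f h) g)))) (\d.(\e.((d e) e))))) (\d.(\e.((d e) e)))) r)
Step 4: ((((u (\g.(\h.((\e.((h e) e)) g)))) ((\f.(\g.(\h.((f h) g)))) (\d.(\e.((d e) e))))) (\d.(\e.((d e) e)))) r)
Step 5: ((((u (\g.(\h.((h g) g)))) ((\f.(\g.(\h.((f h) g)))) (\d.(\e.((d e) e))))) (\d.(\e.((d e) e)))) r)
Step 6: ((((u (\g.(\h.((h g) g)))) (\g.(\h.(((\d.(\e.((d e) e))) h) g)))) (\d.(\e.((d e) e)))) r)
Step 7: ((((u (\g.(\h.((h g) g)))) (\g.(\h.((\e.((h e) e)) g)))) (\d.(\e.((d e) e)))) r)
Step 8: ((((u (\g.(\h.((h g) g)))) (\g.(\h.((h g) g)))) (\d.(\e.((d e) e)))) r)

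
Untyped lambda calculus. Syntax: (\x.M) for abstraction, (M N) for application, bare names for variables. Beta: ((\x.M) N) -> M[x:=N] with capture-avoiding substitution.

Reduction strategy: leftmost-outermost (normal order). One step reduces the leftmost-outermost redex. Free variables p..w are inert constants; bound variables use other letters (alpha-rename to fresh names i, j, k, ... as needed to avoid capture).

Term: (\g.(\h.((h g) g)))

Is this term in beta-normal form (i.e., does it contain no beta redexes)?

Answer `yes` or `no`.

Answer: yes

Derivation:
Term: (\g.(\h.((h g) g)))
No beta redexes found.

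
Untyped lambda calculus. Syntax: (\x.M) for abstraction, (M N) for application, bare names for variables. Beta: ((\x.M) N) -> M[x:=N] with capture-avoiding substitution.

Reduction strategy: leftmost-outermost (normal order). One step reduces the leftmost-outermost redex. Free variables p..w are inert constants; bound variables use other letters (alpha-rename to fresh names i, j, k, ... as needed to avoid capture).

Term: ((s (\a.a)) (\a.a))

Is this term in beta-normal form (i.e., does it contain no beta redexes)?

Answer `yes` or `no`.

Answer: yes

Derivation:
Term: ((s (\a.a)) (\a.a))
No beta redexes found.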